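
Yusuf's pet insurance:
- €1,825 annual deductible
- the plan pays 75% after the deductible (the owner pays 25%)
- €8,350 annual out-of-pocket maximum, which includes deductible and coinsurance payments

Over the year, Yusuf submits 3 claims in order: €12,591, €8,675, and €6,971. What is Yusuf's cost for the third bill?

€1,664.75

#1 (€12,591): €1,825 to deductible, leaving €10,766; owner's 25% is €2,691.50. Cost to owner: €4,516.50. OOP to date €4,516.50.
#2 (€8,675): 25% coinsurance on €8,675 = €2,168.75. Owner pays €2,168.75; OOP now €6,685.25.
#3 (€6,971): 25% coinsurance on €6,971 = €1,742.75. OOP would hit €8,428 > €8,350, so the cap limits the owner to €8,350 − €6,685.25 = €1,664.75.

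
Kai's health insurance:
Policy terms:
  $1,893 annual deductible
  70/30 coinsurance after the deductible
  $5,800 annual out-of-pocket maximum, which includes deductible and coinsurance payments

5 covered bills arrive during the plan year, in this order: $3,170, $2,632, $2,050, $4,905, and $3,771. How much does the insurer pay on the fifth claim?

Claim 1 ($3,170): $1,893 to deductible, leaving $1,277; coinsurance $1,277 × 30% = $383.10. Patient pays $2,276.10; OOP now $2,276.10. Insurer: $3,170 − $2,276.10 = $893.90.
Claim 2 ($2,632): 30% coinsurance on $2,632 = $789.60. Patient owes $789.60 (running OOP $3,065.70). Plan pays $2,632 − $789.60 = $1,842.40.
Claim 3 ($2,050): 30% coinsurance on $2,050 = $615. Patient owes $615 (running OOP $3,680.70). Insurer: $2,050 − $615 = $1,435.
Claim 4 ($4,905): deductible already satisfied, so patient's share is 30% × $4,905 = $1,471.50. Patient owes $1,471.50 (running OOP $5,152.20). Insurer: $4,905 − $1,471.50 = $3,433.50.
Claim 5 ($3,771): deductible already satisfied, so patient's share is 30% × $3,771 = $1,131.30. OOP would hit $6,283.50 > $5,800, so the cap limits the patient to $5,800 − $5,152.20 = $647.80. Insurer: $3,771 − $647.80 = $3,123.20.

$3,123.20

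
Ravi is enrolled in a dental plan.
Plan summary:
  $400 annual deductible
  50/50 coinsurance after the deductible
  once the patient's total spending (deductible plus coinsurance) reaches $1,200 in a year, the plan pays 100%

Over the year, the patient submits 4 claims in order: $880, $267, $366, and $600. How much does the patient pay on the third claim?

$183

Claim 1 — $880: $400 finishes the deductible; $480 goes to coinsurance; 50% of $480 = $240. Patient owes $640 (running OOP $640).
Claim 2 — $267: 50% coinsurance on $267 = $133.50. Patient pays $133.50; OOP now $773.50.
Claim 3 — $366: 50% coinsurance on $366 = $183. Cost to patient: $183. OOP to date $956.50.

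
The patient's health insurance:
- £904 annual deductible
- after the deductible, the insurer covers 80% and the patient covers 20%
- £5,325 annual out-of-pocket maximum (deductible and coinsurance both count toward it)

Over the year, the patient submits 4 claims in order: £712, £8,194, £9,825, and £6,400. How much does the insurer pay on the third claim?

£7,860

Claim 1 — £712: all of it applies to the deductible. Patient owes £712 (running OOP £712). Insurer: £712 − £712 = £0.
Claim 2 — £8,194: £192 to deductible, leaving £8,002; coinsurance £8,002 × 20% = £1,600.40. Patient owes £1,792.40 (running OOP £2,504.40). Insurer: £8,194 − £1,792.40 = £6,401.60.
Claim 3 — £9,825: deductible met; 20% of £9,825 = £1,965. Patient pays £1,965; OOP now £4,469.40. Plan pays £9,825 − £1,965 = £7,860.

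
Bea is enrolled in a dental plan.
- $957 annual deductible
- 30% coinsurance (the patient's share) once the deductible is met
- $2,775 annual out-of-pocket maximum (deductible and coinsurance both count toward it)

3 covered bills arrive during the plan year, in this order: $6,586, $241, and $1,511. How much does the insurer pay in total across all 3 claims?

$5,563

Bill 1, $6,586: deductible takes $957, $5,629 remains; patient's 30% is $1,688.70. Cost to patient: $2,645.70. OOP to date $2,645.70. Plan pays $6,586 − $2,645.70 = $3,940.30.
Bill 2, $241: deductible met; 30% of $241 = $72.30. Patient pays $72.30; OOP now $2,718. Plan pays $241 − $72.30 = $168.70.
Bill 3, $1,511: deductible met; 30% of $1,511 = $453.30. That would push OOP to $3,171.30, over the $2,775 cap, so patient pays $2,775 − $2,718 = $57. Insurer: $1,511 − $57 = $1,454.
Insurer total: $3,940.30 + $168.70 + $1,454 = $5,563.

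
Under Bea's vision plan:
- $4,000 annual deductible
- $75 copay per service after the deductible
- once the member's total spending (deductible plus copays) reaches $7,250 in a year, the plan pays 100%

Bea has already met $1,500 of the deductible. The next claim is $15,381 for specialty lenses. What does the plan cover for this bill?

$12,806

$1,500 of the $4,000 deductible is already met, leaving $2,500.
After the $2,500 deductible portion, $15,381 − $2,500 = $12,881 is subject to the copay.
Copay on this service: $75.
Member responsibility before any cap: $2,500 + $75 = $2,575.
Total out-of-pocket so far would be $1,500 + $2,575 = $4,075, below the $7,250 cap — no reduction.
Insurer pays the balance: $15,381 − $2,575 = $12,806.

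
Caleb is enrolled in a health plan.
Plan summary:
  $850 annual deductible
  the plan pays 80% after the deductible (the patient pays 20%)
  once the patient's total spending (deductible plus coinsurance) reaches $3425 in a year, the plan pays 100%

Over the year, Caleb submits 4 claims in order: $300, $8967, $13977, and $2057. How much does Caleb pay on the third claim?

$891.60

Claim 1 ($300): fully absorbed by the deductible. Patient pays $300; OOP now $300.
Claim 2 ($8967): $550 finishes the deductible; $8417 goes to coinsurance; patient's 20% is $1683.40. Patient pays $2233.40; OOP now $2533.40.
Claim 3 ($13977): 20% coinsurance on $13977 = $2795.40. OOP would hit $5328.80 > $3425, so the cap limits the patient to $3425 − $2533.40 = $891.60.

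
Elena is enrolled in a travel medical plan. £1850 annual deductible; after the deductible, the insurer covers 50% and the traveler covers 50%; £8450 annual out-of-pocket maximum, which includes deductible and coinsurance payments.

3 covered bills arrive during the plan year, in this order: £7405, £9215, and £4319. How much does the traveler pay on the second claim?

£3822.50

Bill 1, £7405: £1850 to deductible, leaving £5555; 50% of £5555 = £2777.50. Cost to traveler: £4627.50. OOP to date £4627.50.
Bill 2, £9215: 50% coinsurance on £9215 = £4607.50. Adding that to £4627.50 gives £9235, past the £8450 cap; traveler pays only £8450 − £4627.50 = £3822.50.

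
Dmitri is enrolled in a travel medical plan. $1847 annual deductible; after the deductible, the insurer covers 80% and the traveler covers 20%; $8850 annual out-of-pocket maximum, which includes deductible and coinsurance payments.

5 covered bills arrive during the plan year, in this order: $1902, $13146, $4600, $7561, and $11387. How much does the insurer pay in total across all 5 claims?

Claim 1 — $1902: deductible takes $1847, $55 remains; coinsurance $55 × 20% = $11. Traveler owes $1858 (running OOP $1858). Insurer: $1902 − $1858 = $44.
Claim 2 — $13146: deductible already satisfied, so traveler's share is 20% × $13146 = $2629.20. Traveler pays $2629.20; OOP now $4487.20. Plan pays $13146 − $2629.20 = $10516.80.
Claim 3 — $4600: deductible met; 20% of $4600 = $920. Cost to traveler: $920. OOP to date $5407.20. Insurer: $4600 − $920 = $3680.
Claim 4 — $7561: 20% coinsurance on $7561 = $1512.20. Cost to traveler: $1512.20. OOP to date $6919.40. Plan pays $7561 − $1512.20 = $6048.80.
Claim 5 — $11387: deductible met; 20% of $11387 = $2277.40. OOP would hit $9196.80 > $8850, so the cap limits the traveler to $8850 − $6919.40 = $1930.60. Plan pays $11387 − $1930.60 = $9456.40.
Insurer total = bills − traveler's total = $38596 − $8850 = $29746.

$29746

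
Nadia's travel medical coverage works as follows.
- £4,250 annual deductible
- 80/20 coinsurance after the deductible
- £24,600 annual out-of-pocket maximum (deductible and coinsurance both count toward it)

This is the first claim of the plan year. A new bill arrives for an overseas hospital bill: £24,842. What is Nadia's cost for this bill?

Deductible not yet touched, so the first £4,250 of the bill goes to the deductible.
After the £4,250 deductible portion, £24,842 − £4,250 = £20,592 is subject to coinsurance.
Coinsurance: £20,592 × 20% = £4,118.40.
Traveler responsibility before any cap: £4,250 + £4,118.40 = £8,368.40.
Year-to-date out-of-pocket becomes £0 + £8,368.40 = £8,368.40, still under the £24,600 maximum, so no cap applies.

£8,368.40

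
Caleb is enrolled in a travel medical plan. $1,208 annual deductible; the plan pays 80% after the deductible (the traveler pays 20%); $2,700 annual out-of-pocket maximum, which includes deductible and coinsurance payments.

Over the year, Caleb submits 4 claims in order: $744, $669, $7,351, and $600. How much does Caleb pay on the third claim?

$1,451

#1 ($744): all of it applies to the deductible. Cost to traveler: $744. OOP to date $744.
#2 ($669): $464 finishes the deductible; $205 goes to coinsurance; coinsurance $205 × 20% = $41. Traveler owes $505 (running OOP $1,249).
#3 ($7,351): deductible already satisfied, so traveler's share is 20% × $7,351 = $1,470.20. Adding that to $1,249 gives $2,719.20, past the $2,700 cap; traveler pays only $2,700 − $1,249 = $1,451.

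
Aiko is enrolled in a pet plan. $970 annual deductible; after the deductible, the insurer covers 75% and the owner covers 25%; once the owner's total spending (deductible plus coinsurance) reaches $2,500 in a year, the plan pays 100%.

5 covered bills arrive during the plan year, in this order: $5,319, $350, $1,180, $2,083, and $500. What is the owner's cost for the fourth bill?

$60.25

Bill 1, $5,319: deductible takes $970, $4,349 remains; 25% of $4,349 = $1,087.25. Cost to owner: $2,057.25. OOP to date $2,057.25.
Bill 2, $350: deductible met; 25% of $350 = $87.50. Cost to owner: $87.50. OOP to date $2,144.75.
Bill 3, $1,180: deductible met; 25% of $1,180 = $295. Cost to owner: $295. OOP to date $2,439.75.
Bill 4, $2,083: 25% coinsurance on $2,083 = $520.75. That would push OOP to $2,960.50, over the $2,500 cap, so owner pays $2,500 − $2,439.75 = $60.25.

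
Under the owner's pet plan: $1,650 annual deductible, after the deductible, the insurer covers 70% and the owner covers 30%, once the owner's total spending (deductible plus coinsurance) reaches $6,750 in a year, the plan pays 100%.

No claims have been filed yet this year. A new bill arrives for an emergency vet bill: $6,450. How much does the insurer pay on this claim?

$3,360

Deductible not yet touched, so the first $1,650 of the bill goes to the deductible.
After the $1,650 deductible portion, $6,450 − $1,650 = $4,800 is subject to coinsurance.
Coinsurance: $4,800 × 30% = $1,440.
That puts the owner's cost at $1,650 + $1,440 = $3,090 before any cap.
Total out-of-pocket so far would be $0 + $3,090 = $3,090, below the $6,750 cap — no reduction.
The insurer covers the remainder: $6,450 − $3,090 = $3,360.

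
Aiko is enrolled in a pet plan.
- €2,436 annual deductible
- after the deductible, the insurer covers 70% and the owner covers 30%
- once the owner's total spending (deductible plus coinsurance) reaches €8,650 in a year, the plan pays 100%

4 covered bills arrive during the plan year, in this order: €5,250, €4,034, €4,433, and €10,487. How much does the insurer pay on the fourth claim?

Claim 1 (€5,250): €2,436 finishes the deductible; €2,814 goes to coinsurance; owner's 30% is €844.20. Owner owes €3,280.20 (running OOP €3,280.20). Insurer: €5,250 − €3,280.20 = €1,969.80.
Claim 2 (€4,034): deductible already satisfied, so owner's share is 30% × €4,034 = €1,210.20. Owner owes €1,210.20 (running OOP €4,490.40). Insurer: €4,034 − €1,210.20 = €2,823.80.
Claim 3 (€4,433): deductible met; 30% of €4,433 = €1,329.90. Owner pays €1,329.90; OOP now €5,820.30. Insurer: €4,433 − €1,329.90 = €3,103.10.
Claim 4 (€10,487): deductible met; 30% of €10,487 = €3,146.10. OOP would hit €8,966.40 > €8,650, so the cap limits the owner to €8,650 − €5,820.30 = €2,829.70. Plan pays €10,487 − €2,829.70 = €7,657.30.

€7,657.30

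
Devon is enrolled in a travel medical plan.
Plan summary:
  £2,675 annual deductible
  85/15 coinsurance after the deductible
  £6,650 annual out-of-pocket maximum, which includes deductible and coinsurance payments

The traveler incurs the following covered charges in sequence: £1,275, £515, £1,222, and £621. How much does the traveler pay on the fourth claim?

#1 (£1,275): all of it applies to the deductible. Traveler pays £1,275; OOP now £1,275.
#2 (£515): entire amount goes to the deductible. Traveler pays £515; OOP now £1,790.
#3 (£1,222): deductible takes £885, £337 remains; coinsurance £337 × 15% = £50.55. Traveler pays £935.55; OOP now £2,725.55.
#4 (£621): 15% coinsurance on £621 = £93.15. Traveler pays £93.15; OOP now £2,818.70.

£93.15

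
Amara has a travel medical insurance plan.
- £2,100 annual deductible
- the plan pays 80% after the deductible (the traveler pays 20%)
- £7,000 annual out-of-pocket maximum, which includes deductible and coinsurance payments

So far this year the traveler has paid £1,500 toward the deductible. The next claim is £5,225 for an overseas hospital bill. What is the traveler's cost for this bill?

£1,525

Remaining deductible: £2,100 − £1,500 = £600.
After the £600 deductible portion, £5,225 − £600 = £4,625 is subject to coinsurance.
Traveler's 20% share of £4,625 is £925.
Traveler responsibility before any cap: £600 + £925 = £1,525.
Year-to-date out-of-pocket becomes £1,500 + £1,525 = £3,025, still under the £7,000 maximum, so no cap applies.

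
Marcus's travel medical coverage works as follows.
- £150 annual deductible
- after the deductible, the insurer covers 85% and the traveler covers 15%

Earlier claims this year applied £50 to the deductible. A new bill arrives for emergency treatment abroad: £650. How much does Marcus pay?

£182.50

Deductible still to meet: £150 − £50 = £100.
The remaining £550 (= £650 − £100) moves to coinsurance.
Traveler's 15% share of £550 is £82.50.
So the traveler owes £100 + £82.50 = £182.50.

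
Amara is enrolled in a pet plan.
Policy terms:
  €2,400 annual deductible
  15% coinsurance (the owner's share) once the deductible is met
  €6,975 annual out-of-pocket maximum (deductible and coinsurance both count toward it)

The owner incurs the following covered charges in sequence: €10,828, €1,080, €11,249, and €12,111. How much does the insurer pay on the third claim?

Claim 1 (€10,828): deductible takes €2,400, €8,428 remains; 15% of €8,428 = €1,264.20. Owner owes €3,664.20 (running OOP €3,664.20). Plan pays €10,828 − €3,664.20 = €7,163.80.
Claim 2 (€1,080): deductible already satisfied, so owner's share is 15% × €1,080 = €162. Owner owes €162 (running OOP €3,826.20). Plan pays €1,080 − €162 = €918.
Claim 3 (€11,249): deductible met; 15% of €11,249 = €1,687.35. Owner pays €1,687.35; OOP now €5,513.55. Plan pays €11,249 − €1,687.35 = €9,561.65.

€9,561.65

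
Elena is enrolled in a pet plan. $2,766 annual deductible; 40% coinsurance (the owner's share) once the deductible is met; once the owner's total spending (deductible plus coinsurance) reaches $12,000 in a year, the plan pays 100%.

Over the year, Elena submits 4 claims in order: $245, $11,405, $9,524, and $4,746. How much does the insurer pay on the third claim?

#1 ($245): fully absorbed by the deductible. Owner pays $245; OOP now $245. Insurer: $245 − $245 = $0.
#2 ($11,405): $2,521 finishes the deductible; $8,884 goes to coinsurance; 40% of $8,884 = $3,553.60. Owner pays $6,074.60; OOP now $6,319.60. Insurer: $11,405 − $6,074.60 = $5,330.40.
#3 ($9,524): deductible met; 40% of $9,524 = $3,809.60. Owner pays $3,809.60; OOP now $10,129.20. Insurer: $9,524 − $3,809.60 = $5,714.40.

$5,714.40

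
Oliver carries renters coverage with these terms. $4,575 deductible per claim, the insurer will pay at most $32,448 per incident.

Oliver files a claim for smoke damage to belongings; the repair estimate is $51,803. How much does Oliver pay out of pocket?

$19,355

After the deductible, $51,803 − $4,575 = $47,228 remains.
Since $47,228 > $32,448, the payout is capped at $32,448.
Out of pocket: $51,803 − $32,448 = $19,355.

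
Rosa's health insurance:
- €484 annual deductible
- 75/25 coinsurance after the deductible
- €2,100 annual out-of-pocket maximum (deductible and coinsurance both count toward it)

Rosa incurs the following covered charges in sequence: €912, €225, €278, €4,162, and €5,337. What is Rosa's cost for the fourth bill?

€1,040.50

Claim 1 (€912): €484 finishes the deductible; €428 goes to coinsurance; 25% of €428 = €107. Patient owes €591 (running OOP €591).
Claim 2 (€225): deductible already satisfied, so patient's share is 25% × €225 = €56.25. Patient pays €56.25; OOP now €647.25.
Claim 3 (€278): 25% coinsurance on €278 = €69.50. Cost to patient: €69.50. OOP to date €716.75.
Claim 4 (€4,162): deductible met; 25% of €4,162 = €1,040.50. Patient pays €1,040.50; OOP now €1,757.25.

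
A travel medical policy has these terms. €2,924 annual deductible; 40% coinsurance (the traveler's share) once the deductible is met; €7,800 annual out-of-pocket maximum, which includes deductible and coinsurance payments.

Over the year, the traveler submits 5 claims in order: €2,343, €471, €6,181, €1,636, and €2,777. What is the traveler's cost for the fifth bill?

€1,110.80

#1 (€2,343): all of it applies to the deductible. Traveler owes €2,343 (running OOP €2,343).
#2 (€471): entire amount goes to the deductible. Traveler owes €471 (running OOP €2,814).
#3 (€6,181): deductible takes €110, €6,071 remains; 40% of €6,071 = €2,428.40. Cost to traveler: €2,538.40. OOP to date €5,352.40.
#4 (€1,636): deductible already satisfied, so traveler's share is 40% × €1,636 = €654.40. Cost to traveler: €654.40. OOP to date €6,006.80.
#5 (€2,777): deductible already satisfied, so traveler's share is 40% × €2,777 = €1,110.80. Cost to traveler: €1,110.80. OOP to date €7,117.60.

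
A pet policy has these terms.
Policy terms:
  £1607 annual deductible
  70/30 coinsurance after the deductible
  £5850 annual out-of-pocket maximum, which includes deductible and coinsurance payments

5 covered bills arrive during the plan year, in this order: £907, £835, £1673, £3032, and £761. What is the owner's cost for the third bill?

£501.90

Bill 1, £907: all of it applies to the deductible. Owner owes £907 (running OOP £907).
Bill 2, £835: £700 finishes the deductible; £135 goes to coinsurance; 30% of £135 = £40.50. Cost to owner: £740.50. OOP to date £1647.50.
Bill 3, £1673: deductible already satisfied, so owner's share is 30% × £1673 = £501.90. Owner owes £501.90 (running OOP £2149.40).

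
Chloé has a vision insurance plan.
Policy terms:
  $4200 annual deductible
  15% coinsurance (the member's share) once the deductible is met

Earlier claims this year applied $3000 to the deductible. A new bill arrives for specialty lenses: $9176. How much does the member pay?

$2396.40

Remaining deductible: $4200 − $3000 = $1200.
That leaves $9176 − $1200 = $7976 for coinsurance.
Member's 15% share of $7976 is $1196.40.
Member responsibility: $1200 + $1196.40 = $2396.40.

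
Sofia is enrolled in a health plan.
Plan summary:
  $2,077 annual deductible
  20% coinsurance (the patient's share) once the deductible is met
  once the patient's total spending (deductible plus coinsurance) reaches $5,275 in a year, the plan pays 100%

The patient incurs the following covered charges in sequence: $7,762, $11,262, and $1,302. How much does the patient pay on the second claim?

Claim 1 ($7,762): deductible takes $2,077, $5,685 remains; 20% of $5,685 = $1,137. Cost to patient: $3,214. OOP to date $3,214.
Claim 2 ($11,262): deductible already satisfied, so patient's share is 20% × $11,262 = $2,252.40. Adding that to $3,214 gives $5,466.40, past the $5,275 cap; patient pays only $5,275 − $3,214 = $2,061.

$2,061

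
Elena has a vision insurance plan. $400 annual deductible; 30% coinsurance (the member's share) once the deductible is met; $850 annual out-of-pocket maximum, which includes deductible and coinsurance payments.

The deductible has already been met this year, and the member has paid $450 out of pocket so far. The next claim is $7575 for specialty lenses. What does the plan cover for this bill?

The deductible is already satisfied, so the full bill goes to coinsurance.
Coinsurance: $7575 × 30% = $2272.50.
That would bring total out-of-pocket to $2722.50, past the $850 cap. The member is capped at $850 − $450 = $400 on this claim.
The plan picks up $7575 − $400 = $7175.

$7175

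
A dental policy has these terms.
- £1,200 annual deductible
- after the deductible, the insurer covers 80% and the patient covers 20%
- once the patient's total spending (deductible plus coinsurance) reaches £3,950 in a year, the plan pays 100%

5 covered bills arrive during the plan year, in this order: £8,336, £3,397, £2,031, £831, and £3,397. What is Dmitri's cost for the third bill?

£406.20

Claim 1 — £8,336: deductible takes £1,200, £7,136 remains; 20% of £7,136 = £1,427.20. Cost to patient: £2,627.20. OOP to date £2,627.20.
Claim 2 — £3,397: deductible already satisfied, so patient's share is 20% × £3,397 = £679.40. Patient owes £679.40 (running OOP £3,306.60).
Claim 3 — £2,031: deductible met; 20% of £2,031 = £406.20. Patient owes £406.20 (running OOP £3,712.80).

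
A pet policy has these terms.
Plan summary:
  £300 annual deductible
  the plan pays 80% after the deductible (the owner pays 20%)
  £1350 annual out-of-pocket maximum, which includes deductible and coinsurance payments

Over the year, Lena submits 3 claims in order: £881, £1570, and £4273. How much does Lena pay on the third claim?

Bill 1, £881: £300 finishes the deductible; £581 goes to coinsurance; coinsurance £581 × 20% = £116.20. Owner pays £416.20; OOP now £416.20.
Bill 2, £1570: 20% coinsurance on £1570 = £314. Owner pays £314; OOP now £730.20.
Bill 3, £4273: deductible already satisfied, so owner's share is 20% × £4273 = £854.60. OOP would hit £1584.80 > £1350, so the cap limits the owner to £1350 − £730.20 = £619.80.

£619.80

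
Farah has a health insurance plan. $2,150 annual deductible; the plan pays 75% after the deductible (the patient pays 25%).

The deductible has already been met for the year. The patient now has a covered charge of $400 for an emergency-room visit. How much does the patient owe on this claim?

$100

The deductible is already satisfied, so the full bill goes to coinsurance.
Coinsurance: $400 × 25% = $100.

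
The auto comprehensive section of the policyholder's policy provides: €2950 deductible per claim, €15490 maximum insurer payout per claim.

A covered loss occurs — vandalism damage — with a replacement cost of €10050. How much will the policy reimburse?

Subtract the deductible: €10050 − €2950 = €7100.
€7100 ≤ €15490, so the limit doesn't bind; insurer pays €7100.

€7100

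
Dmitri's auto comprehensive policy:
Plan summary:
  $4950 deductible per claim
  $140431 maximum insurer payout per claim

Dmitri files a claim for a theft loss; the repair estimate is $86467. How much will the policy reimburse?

$81517

Subtract the deductible: $86467 − $4950 = $81517.
That's under the $140431 cap, so the insurer reimburses the full $81517.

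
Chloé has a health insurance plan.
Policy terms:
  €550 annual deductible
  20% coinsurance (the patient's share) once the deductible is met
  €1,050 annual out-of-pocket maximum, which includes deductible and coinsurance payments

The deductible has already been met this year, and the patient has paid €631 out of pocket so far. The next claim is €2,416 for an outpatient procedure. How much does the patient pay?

€419

With the deductible met, the entire €2,416 is subject to coinsurance.
Patient's 20% share of €2,416 is €483.20.
Adding €483.20 to the €631 already spent would give €1,114.20, which exceeds the €1,050 cap; the patient pays just €1,050 − €631 = €419.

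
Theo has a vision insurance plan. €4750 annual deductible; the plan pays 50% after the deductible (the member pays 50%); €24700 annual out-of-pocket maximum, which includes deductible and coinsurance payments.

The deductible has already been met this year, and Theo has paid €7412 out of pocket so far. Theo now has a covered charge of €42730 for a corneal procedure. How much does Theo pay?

€17288

The deductible is already satisfied, so the full bill goes to coinsurance.
Coinsurance: €42730 × 50% = €21365.
That would bring total out-of-pocket to €28777, past the €24700 cap. The member is capped at €24700 − €7412 = €17288 on this claim.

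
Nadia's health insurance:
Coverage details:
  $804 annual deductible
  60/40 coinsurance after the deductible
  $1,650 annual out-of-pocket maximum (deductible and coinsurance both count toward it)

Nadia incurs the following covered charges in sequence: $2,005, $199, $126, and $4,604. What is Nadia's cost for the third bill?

Claim 1 — $2,005: deductible takes $804, $1,201 remains; coinsurance $1,201 × 40% = $480.40. Patient owes $1,284.40 (running OOP $1,284.40).
Claim 2 — $199: deductible already satisfied, so patient's share is 40% × $199 = $79.60. Patient owes $79.60 (running OOP $1,364).
Claim 3 — $126: 40% coinsurance on $126 = $50.40. Patient owes $50.40 (running OOP $1,414.40).

$50.40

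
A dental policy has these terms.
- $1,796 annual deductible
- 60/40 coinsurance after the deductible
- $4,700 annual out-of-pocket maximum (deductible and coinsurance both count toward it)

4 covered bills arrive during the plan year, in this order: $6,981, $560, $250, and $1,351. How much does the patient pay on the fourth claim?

$506

#1 ($6,981): $1,796 finishes the deductible; $5,185 goes to coinsurance; coinsurance $5,185 × 40% = $2,074. Cost to patient: $3,870. OOP to date $3,870.
#2 ($560): deductible already satisfied, so patient's share is 40% × $560 = $224. Patient pays $224; OOP now $4,094.
#3 ($250): 40% coinsurance on $250 = $100. Cost to patient: $100. OOP to date $4,194.
#4 ($1,351): 40% coinsurance on $1,351 = $540.40. That would push OOP to $4,734.40, over the $4,700 cap, so patient pays $4,700 − $4,194 = $506.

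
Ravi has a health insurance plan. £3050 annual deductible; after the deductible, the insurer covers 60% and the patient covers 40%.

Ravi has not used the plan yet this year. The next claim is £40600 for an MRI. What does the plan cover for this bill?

The full £3050 deductible is still open; £3050 of this bill applies to it.
After the £3050 deductible portion, £40600 − £3050 = £37550 is subject to coinsurance.
Coinsurance: £37550 × 40% = £15020.
That puts the patient's cost at £3050 + £15020 = £18070.
Insurer pays the balance: £40600 − £18070 = £22530.

£22530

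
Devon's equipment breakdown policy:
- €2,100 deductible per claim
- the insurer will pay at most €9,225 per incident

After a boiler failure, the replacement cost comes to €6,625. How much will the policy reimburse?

€4,525

Less the €2,100 deductible: €6,625 − €2,100 = €4,525.
€4,525 ≤ €9,225, so the limit doesn't bind; insurer pays €4,525.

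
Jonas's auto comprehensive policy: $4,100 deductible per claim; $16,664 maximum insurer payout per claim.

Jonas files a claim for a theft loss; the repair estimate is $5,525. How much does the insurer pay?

$1,425

After the deductible, $5,525 − $4,100 = $1,425 remains.
$1,425 ≤ $16,664, so the limit doesn't bind; insurer pays $1,425.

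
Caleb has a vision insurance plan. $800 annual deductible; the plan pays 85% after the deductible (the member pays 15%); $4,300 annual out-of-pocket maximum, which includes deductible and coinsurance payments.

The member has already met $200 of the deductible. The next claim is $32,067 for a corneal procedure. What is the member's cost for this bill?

$4,100

Remaining deductible: $800 − $200 = $600.
That leaves $32,067 − $600 = $31,467 for coinsurance.
Member's 15% share of $31,467 is $4,720.05.
Member responsibility before any cap: $600 + $4,720.05 = $5,320.05.
Adding $5,320.05 to the $200 already spent would give $5,520.05, which exceeds the $4,300 cap; the member pays just $4,300 − $200 = $4,100.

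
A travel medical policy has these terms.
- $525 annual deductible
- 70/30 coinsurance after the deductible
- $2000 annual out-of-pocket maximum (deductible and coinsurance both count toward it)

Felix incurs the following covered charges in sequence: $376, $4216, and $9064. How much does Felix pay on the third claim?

$254.90

#1 ($376): fully absorbed by the deductible. Traveler owes $376 (running OOP $376).
#2 ($4216): $149 finishes the deductible; $4067 goes to coinsurance; coinsurance $4067 × 30% = $1220.10. Cost to traveler: $1369.10. OOP to date $1745.10.
#3 ($9064): deductible already satisfied, so traveler's share is 30% × $9064 = $2719.20. OOP would hit $4464.30 > $2000, so the cap limits the traveler to $2000 − $1745.10 = $254.90.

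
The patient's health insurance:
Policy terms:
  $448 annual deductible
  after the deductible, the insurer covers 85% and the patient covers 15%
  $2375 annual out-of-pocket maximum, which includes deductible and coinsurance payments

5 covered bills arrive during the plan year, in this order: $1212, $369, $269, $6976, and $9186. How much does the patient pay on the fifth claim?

#1 ($1212): deductible takes $448, $764 remains; coinsurance $764 × 15% = $114.60. Patient pays $562.60; OOP now $562.60.
#2 ($369): deductible already satisfied, so patient's share is 15% × $369 = $55.35. Cost to patient: $55.35. OOP to date $617.95.
#3 ($269): deductible already satisfied, so patient's share is 15% × $269 = $40.35. Patient owes $40.35 (running OOP $658.30).
#4 ($6976): deductible already satisfied, so patient's share is 15% × $6976 = $1046.40. Patient owes $1046.40 (running OOP $1704.70).
#5 ($9186): 15% coinsurance on $9186 = $1377.90. Adding that to $1704.70 gives $3082.60, past the $2375 cap; patient pays only $2375 − $1704.70 = $670.30.

$670.30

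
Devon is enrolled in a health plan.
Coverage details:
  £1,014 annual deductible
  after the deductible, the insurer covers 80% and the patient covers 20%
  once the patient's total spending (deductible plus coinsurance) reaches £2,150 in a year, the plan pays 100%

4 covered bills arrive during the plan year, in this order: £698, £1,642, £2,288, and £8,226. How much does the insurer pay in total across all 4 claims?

£10,704

#1 (£698): entire amount goes to the deductible. Patient pays £698; OOP now £698. Plan pays £698 − £698 = £0.
#2 (£1,642): £316 finishes the deductible; £1,326 goes to coinsurance; patient's 20% is £265.20. Patient pays £581.20; OOP now £1,279.20. Plan pays £1,642 − £581.20 = £1,060.80.
#3 (£2,288): 20% coinsurance on £2,288 = £457.60. Patient pays £457.60; OOP now £1,736.80. Plan pays £2,288 − £457.60 = £1,830.40.
#4 (£8,226): deductible already satisfied, so patient's share is 20% × £8,226 = £1,645.20. Adding that to £1,736.80 gives £3,382, past the £2,150 cap; patient pays only £2,150 − £1,736.80 = £413.20. Plan pays £8,226 − £413.20 = £7,812.80.
Insurer total: £0 + £1,060.80 + £1,830.40 + £7,812.80 = £10,704.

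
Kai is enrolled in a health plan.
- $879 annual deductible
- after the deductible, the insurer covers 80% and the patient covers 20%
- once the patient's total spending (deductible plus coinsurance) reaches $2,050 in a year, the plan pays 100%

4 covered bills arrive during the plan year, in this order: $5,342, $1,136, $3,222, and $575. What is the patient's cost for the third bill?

Bill 1, $5,342: $879 finishes the deductible; $4,463 goes to coinsurance; coinsurance $4,463 × 20% = $892.60. Patient pays $1,771.60; OOP now $1,771.60.
Bill 2, $1,136: deductible met; 20% of $1,136 = $227.20. Cost to patient: $227.20. OOP to date $1,998.80.
Bill 3, $3,222: deductible met; 20% of $3,222 = $644.40. Adding that to $1,998.80 gives $2,643.20, past the $2,050 cap; patient pays only $2,050 − $1,998.80 = $51.20.

$51.20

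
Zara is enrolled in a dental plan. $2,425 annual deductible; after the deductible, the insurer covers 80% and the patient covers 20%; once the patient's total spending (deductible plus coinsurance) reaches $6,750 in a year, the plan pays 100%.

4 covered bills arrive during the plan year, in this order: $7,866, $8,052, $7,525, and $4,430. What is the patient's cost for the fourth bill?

$121.40

#1 ($7,866): $2,425 to deductible, leaving $5,441; patient's 20% is $1,088.20. Patient pays $3,513.20; OOP now $3,513.20.
#2 ($8,052): 20% coinsurance on $8,052 = $1,610.40. Cost to patient: $1,610.40. OOP to date $5,123.60.
#3 ($7,525): deductible met; 20% of $7,525 = $1,505. Patient owes $1,505 (running OOP $6,628.60).
#4 ($4,430): deductible met; 20% of $4,430 = $886. OOP would hit $7,514.60 > $6,750, so the cap limits the patient to $6,750 − $6,628.60 = $121.40.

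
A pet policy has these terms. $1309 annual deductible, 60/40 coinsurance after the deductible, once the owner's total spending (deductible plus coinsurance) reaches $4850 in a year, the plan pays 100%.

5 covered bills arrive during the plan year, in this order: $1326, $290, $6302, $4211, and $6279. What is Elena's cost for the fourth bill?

Bill 1, $1326: deductible takes $1309, $17 remains; owner's 40% is $6.80. Owner owes $1315.80 (running OOP $1315.80).
Bill 2, $290: 40% coinsurance on $290 = $116. Owner owes $116 (running OOP $1431.80).
Bill 3, $6302: deductible met; 40% of $6302 = $2520.80. Owner owes $2520.80 (running OOP $3952.60).
Bill 4, $4211: 40% coinsurance on $4211 = $1684.40. Adding that to $3952.60 gives $5637, past the $4850 cap; owner pays only $4850 − $3952.60 = $897.40.

$897.40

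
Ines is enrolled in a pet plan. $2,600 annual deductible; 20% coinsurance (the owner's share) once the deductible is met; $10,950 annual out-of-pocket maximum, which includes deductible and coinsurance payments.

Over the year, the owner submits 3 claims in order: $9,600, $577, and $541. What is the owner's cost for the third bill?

$108.20

Claim 1 ($9,600): deductible takes $2,600, $7,000 remains; owner's 20% is $1,400. Owner pays $4,000; OOP now $4,000.
Claim 2 ($577): deductible already satisfied, so owner's share is 20% × $577 = $115.40. Cost to owner: $115.40. OOP to date $4,115.40.
Claim 3 ($541): 20% coinsurance on $541 = $108.20. Owner pays $108.20; OOP now $4,223.60.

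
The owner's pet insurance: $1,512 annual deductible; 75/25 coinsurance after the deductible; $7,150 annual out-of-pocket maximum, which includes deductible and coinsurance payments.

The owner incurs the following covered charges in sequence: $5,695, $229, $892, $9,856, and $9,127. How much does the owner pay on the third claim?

Claim 1 — $5,695: $1,512 to deductible, leaving $4,183; 25% of $4,183 = $1,045.75. Owner owes $2,557.75 (running OOP $2,557.75).
Claim 2 — $229: deductible already satisfied, so owner's share is 25% × $229 = $57.25. Cost to owner: $57.25. OOP to date $2,615.
Claim 3 — $892: deductible met; 25% of $892 = $223. Owner pays $223; OOP now $2,838.

$223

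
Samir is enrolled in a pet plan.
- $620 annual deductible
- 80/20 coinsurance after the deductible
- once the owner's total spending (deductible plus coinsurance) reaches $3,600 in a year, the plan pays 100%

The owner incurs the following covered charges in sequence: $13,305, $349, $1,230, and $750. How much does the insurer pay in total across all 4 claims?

$12,034

#1 ($13,305): $620 finishes the deductible; $12,685 goes to coinsurance; 20% of $12,685 = $2,537. Cost to owner: $3,157. OOP to date $3,157. Plan pays $13,305 − $3,157 = $10,148.
#2 ($349): 20% coinsurance on $349 = $69.80. Owner pays $69.80; OOP now $3,226.80. Plan pays $349 − $69.80 = $279.20.
#3 ($1,230): 20% coinsurance on $1,230 = $246. Cost to owner: $246. OOP to date $3,472.80. Insurer: $1,230 − $246 = $984.
#4 ($750): deductible met; 20% of $750 = $150. That would push OOP to $3,622.80, over the $3,600 cap, so owner pays $3,600 − $3,472.80 = $127.20. Insurer: $750 − $127.20 = $622.80.
Insurer total = bills − owner's total = $15,634 − $3,600 = $12,034.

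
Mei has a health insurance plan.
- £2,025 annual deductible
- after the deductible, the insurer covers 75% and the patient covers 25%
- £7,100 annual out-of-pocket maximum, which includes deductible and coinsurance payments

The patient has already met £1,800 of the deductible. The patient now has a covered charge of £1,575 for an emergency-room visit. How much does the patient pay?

Remaining deductible: £2,025 − £1,800 = £225.
After the £225 deductible portion, £1,575 − £225 = £1,350 is subject to coinsurance.
Patient's 25% share of £1,350 is £337.50.
So the patient owes £225 + £337.50 = £562.50 before any cap.
Year-to-date out-of-pocket becomes £1,800 + £562.50 = £2,362.50, still under the £7,100 maximum, so no cap applies.

£562.50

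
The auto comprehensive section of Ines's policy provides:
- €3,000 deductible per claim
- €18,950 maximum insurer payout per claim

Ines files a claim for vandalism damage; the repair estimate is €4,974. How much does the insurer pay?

€1,974

After the deductible, €4,974 − €3,000 = €1,974 remains.
€1,974 ≤ €18,950, so the limit doesn't bind; insurer pays €1,974.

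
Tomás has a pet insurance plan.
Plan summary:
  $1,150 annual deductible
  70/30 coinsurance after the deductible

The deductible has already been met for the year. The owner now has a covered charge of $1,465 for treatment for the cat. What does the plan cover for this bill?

$1,025.50

With the deductible met, the entire $1,465 is subject to coinsurance.
30% of $1,465 = $439.50 falls to the owner.
The plan picks up $1,465 − $439.50 = $1,025.50.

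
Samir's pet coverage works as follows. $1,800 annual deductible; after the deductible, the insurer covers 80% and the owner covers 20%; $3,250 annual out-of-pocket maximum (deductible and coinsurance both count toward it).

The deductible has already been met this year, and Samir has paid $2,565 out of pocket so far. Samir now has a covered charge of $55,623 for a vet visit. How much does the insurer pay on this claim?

$54,938

The deductible is already satisfied, so the full bill goes to coinsurance.
Owner's 20% share of $55,623 is $11,124.60.
Adding $11,124.60 to the $2,565 already spent would give $13,689.60, which exceeds the $3,250 cap; the owner pays just $3,250 − $2,565 = $685.
The plan picks up $55,623 − $685 = $54,938.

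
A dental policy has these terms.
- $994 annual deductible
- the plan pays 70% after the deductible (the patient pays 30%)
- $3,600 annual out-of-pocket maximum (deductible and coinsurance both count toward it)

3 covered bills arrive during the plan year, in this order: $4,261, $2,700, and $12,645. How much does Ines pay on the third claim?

Claim 1 — $4,261: deductible takes $994, $3,267 remains; 30% of $3,267 = $980.10. Patient pays $1,974.10; OOP now $1,974.10.
Claim 2 — $2,700: 30% coinsurance on $2,700 = $810. Patient pays $810; OOP now $2,784.10.
Claim 3 — $12,645: deductible already satisfied, so patient's share is 30% × $12,645 = $3,793.50. OOP would hit $6,577.60 > $3,600, so the cap limits the patient to $3,600 − $2,784.10 = $815.90.

$815.90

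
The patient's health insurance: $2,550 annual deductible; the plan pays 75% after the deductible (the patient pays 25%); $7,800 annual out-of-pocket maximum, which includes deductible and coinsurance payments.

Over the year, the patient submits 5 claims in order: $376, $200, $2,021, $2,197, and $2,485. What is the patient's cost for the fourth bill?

#1 ($376): all of it applies to the deductible. Patient pays $376; OOP now $376.
#2 ($200): fully absorbed by the deductible. Cost to patient: $200. OOP to date $576.
#3 ($2,021): $1,974 finishes the deductible; $47 goes to coinsurance; 25% of $47 = $11.75. Patient pays $1,985.75; OOP now $2,561.75.
#4 ($2,197): deductible already satisfied, so patient's share is 25% × $2,197 = $549.25. Patient owes $549.25 (running OOP $3,111).

$549.25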